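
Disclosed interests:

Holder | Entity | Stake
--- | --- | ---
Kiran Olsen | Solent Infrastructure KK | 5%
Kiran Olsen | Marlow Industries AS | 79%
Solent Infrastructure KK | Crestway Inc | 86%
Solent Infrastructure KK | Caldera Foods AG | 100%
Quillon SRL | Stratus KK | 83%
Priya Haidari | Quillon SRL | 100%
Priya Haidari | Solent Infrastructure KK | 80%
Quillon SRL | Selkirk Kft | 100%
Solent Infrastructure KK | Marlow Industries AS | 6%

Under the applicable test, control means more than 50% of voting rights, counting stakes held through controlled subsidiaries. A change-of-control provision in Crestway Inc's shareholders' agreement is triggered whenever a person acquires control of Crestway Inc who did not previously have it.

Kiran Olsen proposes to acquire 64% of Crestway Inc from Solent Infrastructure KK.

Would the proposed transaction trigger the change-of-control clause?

Yes

The purchase adds only to Kiran's holdings (Solent's stake shrinks), so Kiran is the only person who could newly come to control Crestway.
Kiran holds 79% of Marlow, so Kiran controls Marlow.
Neither Kiran nor any entity Kiran controls holds any voting interest in Crestway.
So before the transaction, Kiran does not control Crestway.
After the purchase, Kiran holds 64% of Crestway directly, and Solent's stake falls to 22%.
Kiran holds 64% of Crestway, so Kiran controls Crestway.
Kiran did not control Crestway before and does after, so the clause is triggered.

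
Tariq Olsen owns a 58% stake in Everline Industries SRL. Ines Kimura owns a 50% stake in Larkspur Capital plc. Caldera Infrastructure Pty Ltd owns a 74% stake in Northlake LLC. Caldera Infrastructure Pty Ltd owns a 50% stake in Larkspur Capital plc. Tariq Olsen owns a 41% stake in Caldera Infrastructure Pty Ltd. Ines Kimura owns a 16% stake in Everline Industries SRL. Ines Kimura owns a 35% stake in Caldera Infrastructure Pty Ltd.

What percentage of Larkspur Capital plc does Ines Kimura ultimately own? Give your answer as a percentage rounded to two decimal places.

67.50%

Ines reaches Larkspur along 2 paths.
Direct stake: 50% = 50%.
Via Caldera: 35% × 50% = 17.5%.
Total: 50% + 17.5% = 67.5%.
Rounded: 67.50%.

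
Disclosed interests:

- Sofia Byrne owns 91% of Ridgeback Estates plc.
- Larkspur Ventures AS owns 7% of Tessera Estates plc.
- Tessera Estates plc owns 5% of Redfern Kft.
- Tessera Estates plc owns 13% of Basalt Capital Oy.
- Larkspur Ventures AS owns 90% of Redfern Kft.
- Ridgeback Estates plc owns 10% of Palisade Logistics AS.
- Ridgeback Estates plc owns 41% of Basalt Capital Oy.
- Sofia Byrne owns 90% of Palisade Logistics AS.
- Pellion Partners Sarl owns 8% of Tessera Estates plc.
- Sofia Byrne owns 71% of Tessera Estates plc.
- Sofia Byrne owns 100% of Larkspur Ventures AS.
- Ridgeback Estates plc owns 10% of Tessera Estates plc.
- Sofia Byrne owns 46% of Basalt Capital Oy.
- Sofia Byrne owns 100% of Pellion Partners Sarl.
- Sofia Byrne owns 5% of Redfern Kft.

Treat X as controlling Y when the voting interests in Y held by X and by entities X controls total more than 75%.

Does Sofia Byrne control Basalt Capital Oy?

Sofia holds 91% of Ridgeback, so Sofia controls Ridgeback.
Sofia holds 100% of Larkspur, so Sofia controls Larkspur.
Sofia holds 100% of Pellion, so Sofia controls Pellion.
Sofia and Ridgeback and Larkspur and Pellion together hold 71% + 10% + 7% + 8% = 96% of Tessera, so Sofia controls Tessera.
Sofia and Ridgeback and Tessera together hold 46% + 41% + 13% = 100% of Basalt, so Sofia controls Basalt.

Yes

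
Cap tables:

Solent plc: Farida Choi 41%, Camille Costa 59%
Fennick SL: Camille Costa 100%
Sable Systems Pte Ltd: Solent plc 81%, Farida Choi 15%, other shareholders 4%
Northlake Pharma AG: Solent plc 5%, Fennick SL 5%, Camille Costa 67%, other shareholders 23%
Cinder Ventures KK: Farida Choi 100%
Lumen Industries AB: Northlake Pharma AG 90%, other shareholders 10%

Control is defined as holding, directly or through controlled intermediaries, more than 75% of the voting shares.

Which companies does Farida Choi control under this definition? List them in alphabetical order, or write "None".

Cinder Ventures KK

Farida holds 100% of Cinder, so Farida controls Cinder.
No other company's threshold is met.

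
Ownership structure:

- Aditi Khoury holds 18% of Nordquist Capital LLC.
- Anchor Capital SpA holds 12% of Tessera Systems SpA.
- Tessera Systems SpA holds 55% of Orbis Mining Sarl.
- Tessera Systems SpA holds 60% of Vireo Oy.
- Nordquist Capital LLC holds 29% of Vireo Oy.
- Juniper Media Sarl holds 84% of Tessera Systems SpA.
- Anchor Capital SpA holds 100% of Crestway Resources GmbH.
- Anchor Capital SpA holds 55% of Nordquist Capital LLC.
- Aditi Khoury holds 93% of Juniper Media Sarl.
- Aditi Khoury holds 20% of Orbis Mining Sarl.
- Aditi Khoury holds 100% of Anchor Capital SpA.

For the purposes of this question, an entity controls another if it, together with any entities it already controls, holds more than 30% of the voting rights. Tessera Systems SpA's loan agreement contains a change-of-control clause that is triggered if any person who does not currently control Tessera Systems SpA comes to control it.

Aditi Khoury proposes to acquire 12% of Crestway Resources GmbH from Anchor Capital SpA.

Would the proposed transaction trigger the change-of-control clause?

The purchase adds only to Aditi's holdings (Anchor's stake shrinks), so Aditi is the only person who could newly come to control Tessera.
Aditi holds 93% of Juniper, so Aditi controls Juniper.
Aditi holds 100% of Anchor, so Aditi controls Anchor.
Anchor and Juniper together hold 12% + 84% = 96% of Tessera, so Aditi controls Tessera.
So Aditi already controls Tessera before the transaction.
After the purchase, Aditi holds 12% of Crestway directly, and Anchor's stake falls to 88%.
Aditi controlled Tessera already, so this is not a new person acquiring control; every other person's position is unchanged or reduced.
No new person acquires control, so the clause is not triggered.

No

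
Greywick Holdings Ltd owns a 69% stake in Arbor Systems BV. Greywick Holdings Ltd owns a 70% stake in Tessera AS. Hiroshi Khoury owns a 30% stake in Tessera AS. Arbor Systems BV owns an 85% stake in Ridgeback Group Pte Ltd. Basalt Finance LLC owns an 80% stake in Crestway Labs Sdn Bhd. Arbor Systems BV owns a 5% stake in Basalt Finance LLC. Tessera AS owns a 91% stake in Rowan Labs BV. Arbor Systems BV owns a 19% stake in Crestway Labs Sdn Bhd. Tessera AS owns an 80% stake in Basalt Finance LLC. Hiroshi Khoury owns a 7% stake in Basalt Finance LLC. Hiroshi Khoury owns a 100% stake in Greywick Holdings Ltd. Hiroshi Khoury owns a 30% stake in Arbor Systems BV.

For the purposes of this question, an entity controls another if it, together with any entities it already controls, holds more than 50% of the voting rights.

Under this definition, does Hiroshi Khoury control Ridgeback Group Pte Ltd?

Hiroshi holds 100% of Greywick, so Hiroshi controls Greywick.
Greywick and Hiroshi together hold 69% + 30% = 99% of Arbor, so Hiroshi controls Arbor.
Arbor holds 85% of Ridgeback, so Hiroshi controls Ridgeback.

Yes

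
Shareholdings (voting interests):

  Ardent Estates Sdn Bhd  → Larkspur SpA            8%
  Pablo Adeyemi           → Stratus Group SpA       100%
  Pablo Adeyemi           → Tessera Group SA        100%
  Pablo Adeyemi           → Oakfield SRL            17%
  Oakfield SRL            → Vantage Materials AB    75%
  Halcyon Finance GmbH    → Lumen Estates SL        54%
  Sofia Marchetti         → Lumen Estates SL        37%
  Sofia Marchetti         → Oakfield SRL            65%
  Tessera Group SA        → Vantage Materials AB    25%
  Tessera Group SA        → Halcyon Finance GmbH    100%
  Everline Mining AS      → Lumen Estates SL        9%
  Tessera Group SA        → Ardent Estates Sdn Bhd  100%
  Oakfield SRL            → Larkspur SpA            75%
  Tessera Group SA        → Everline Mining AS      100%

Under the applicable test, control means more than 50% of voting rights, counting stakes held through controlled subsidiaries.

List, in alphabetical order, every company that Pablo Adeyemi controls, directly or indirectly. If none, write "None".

Pablo holds 100% of Tessera, so Pablo controls Tessera.
Tessera holds 100% of Everline, so Pablo controls Everline.
Tessera holds 100% of Ardent, so Pablo controls Ardent.
Tessera holds 100% of Halcyon, so Pablo controls Halcyon.
Pablo holds 100% of Stratus, so Pablo controls Stratus.
Halcyon and Everline together hold 54% + 9% = 63% of Lumen, so Pablo controls Lumen.
No other company's threshold is met.

Ardent Estates Sdn Bhd, Everline Mining AS, Halcyon Finance GmbH, Lumen Estates SL, Stratus Group SpA, Tessera Group SA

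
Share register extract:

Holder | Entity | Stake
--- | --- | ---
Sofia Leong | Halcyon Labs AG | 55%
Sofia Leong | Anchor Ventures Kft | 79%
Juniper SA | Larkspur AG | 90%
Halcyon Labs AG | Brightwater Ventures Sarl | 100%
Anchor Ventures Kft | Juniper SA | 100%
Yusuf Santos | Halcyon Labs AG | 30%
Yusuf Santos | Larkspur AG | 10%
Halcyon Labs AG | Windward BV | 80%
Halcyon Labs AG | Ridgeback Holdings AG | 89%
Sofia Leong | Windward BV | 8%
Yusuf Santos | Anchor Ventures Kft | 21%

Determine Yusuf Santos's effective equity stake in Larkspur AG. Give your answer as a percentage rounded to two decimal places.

Yusuf reaches Larkspur along 2 paths.
Via Anchor → Juniper: 21% × 100% × 90% = 18.9%.
Direct stake: 10% = 10%.
Total: 18.9% + 10% = 28.9%.
Rounded: 28.90%.

28.90%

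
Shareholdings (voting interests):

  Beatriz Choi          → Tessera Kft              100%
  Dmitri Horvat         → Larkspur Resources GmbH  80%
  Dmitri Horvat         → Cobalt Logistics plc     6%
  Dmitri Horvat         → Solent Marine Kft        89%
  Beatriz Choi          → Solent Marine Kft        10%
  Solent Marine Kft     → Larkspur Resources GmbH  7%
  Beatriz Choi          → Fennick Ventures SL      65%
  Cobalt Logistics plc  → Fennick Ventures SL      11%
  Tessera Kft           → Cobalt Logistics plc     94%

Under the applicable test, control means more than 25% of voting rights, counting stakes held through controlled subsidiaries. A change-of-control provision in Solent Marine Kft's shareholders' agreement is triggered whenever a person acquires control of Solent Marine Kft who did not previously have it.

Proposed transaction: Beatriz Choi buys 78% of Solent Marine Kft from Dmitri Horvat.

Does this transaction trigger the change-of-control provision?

The purchase adds only to Beatriz's holdings (Dmitri's stake shrinks), so Beatriz is the only person who could newly come to control Solent.
Beatriz holds 100% of Tessera, so Beatriz controls Tessera.
Tessera holds 94% of Cobalt, so Beatriz controls Cobalt.
Cobalt and Beatriz together hold 11% + 65% = 76% of Fennick, so Beatriz controls Fennick.
In Solent, Beatriz's side holds only 10%, not > 25%.
So before the transaction, Beatriz does not control Solent.
After the purchase, Beatriz's direct stake in Solent rises to 10% + 78% = 88%, and Dmitri's stake falls to 11%.
Beatriz holds 88% of Solent, so Beatriz controls Solent.
Beatriz did not control Solent before and does after, so the clause is triggered.

Yes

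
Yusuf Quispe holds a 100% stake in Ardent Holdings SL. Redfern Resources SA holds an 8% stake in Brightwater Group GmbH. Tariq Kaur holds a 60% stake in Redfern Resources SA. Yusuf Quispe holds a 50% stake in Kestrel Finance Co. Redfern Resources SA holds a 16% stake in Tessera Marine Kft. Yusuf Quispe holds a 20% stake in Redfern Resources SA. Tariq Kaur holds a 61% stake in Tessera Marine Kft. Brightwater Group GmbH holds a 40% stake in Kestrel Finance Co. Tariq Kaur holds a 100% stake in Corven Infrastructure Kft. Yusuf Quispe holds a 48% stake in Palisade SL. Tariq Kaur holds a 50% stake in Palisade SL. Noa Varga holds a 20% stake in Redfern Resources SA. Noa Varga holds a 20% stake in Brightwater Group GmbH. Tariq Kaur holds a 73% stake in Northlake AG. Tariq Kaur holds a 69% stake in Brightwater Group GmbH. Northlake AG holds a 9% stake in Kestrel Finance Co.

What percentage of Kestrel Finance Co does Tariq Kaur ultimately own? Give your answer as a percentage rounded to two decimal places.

Tariq reaches Kestrel along 3 paths.
Via Brightwater: 69% × 40% = 27.6%.
Via Redfern → Brightwater: 60% × 8% × 40% = 1.92%.
Via Northlake: 73% × 9% = 6.57%.
Total: 27.6% + 1.92% + 6.57% = 36.09%.

36.09%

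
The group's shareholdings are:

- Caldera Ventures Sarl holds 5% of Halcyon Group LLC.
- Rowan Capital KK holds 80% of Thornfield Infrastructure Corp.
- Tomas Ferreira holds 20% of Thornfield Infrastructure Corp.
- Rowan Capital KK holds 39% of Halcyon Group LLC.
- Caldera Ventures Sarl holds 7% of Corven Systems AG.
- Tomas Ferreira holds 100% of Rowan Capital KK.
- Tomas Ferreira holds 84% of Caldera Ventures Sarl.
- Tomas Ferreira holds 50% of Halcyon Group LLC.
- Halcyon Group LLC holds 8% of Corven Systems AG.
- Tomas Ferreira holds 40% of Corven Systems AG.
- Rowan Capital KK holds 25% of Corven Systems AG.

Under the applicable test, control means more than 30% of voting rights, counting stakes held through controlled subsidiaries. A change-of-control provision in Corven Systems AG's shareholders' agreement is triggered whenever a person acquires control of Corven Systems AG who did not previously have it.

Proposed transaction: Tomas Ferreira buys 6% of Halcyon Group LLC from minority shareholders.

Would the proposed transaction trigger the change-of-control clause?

The purchase changes only Tomas's holdings, so Tomas is the only person who could newly come to control Corven.
Tomas holds 100% of Rowan, so Tomas controls Rowan.
Tomas holds 84% of Caldera, so Tomas controls Caldera.
Rowan and Tomas and Caldera together hold 39% + 50% + 5% = 94% of Halcyon, so Tomas controls Halcyon.
Rowan and Halcyon and Tomas and Caldera together hold 25% + 8% + 40% + 7% = 80% of Corven, so Tomas controls Corven.
So Tomas already controls Corven before the transaction.
After the purchase, Tomas's direct stake in Halcyon rises to 50% + 6% = 56%.
Tomas controlled Corven already, so this is not a new person acquiring control; every other person's position is unchanged or reduced.
No new person acquires control, so the clause is not triggered.

No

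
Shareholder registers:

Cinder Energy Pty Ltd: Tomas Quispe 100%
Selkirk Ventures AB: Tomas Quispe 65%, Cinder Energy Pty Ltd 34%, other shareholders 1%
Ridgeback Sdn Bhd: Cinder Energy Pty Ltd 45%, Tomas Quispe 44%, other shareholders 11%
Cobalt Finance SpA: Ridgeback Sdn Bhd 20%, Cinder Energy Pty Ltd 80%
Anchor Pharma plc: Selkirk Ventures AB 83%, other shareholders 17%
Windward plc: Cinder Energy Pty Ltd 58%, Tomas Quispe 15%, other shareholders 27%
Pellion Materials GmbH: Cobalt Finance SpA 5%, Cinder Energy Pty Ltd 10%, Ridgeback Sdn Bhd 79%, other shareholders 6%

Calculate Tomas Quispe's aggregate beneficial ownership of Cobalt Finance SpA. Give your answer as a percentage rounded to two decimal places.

Tomas reaches Cobalt along 3 paths.
Via Cinder → Ridgeback: 100% × 45% × 20% = 9%.
Via Ridgeback: 44% × 20% = 8.8%.
Via Cinder: 100% × 80% = 80%.
Total: 9% + 8.8% + 80% = 97.8%.
Rounded: 97.80%.

97.80%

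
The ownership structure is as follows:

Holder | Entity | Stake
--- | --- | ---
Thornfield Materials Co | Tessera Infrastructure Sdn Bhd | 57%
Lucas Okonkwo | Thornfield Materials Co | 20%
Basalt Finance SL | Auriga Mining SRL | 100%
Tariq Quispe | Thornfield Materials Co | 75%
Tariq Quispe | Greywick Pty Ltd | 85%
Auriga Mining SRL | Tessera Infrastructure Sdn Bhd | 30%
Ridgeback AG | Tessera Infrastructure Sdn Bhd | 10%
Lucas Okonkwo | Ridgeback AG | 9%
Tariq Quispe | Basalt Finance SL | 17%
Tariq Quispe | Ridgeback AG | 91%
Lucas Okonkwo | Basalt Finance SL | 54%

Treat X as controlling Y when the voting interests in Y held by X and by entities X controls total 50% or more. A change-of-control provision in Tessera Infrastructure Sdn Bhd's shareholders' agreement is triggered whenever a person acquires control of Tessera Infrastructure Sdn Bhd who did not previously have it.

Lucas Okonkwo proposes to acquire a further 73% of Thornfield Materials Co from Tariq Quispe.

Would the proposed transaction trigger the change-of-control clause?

The purchase adds only to Lucas's holdings (Tariq's stake shrinks), so Lucas is the only person who could newly come to control Tessera.
Lucas holds 54% of Basalt, so Lucas controls Basalt.
Basalt holds 100% of Auriga, so Lucas controls Auriga.
In Tessera, Lucas's side holds only 30%, not ≥ 50%.
So before the transaction, Lucas does not control Tessera.
After the purchase, Lucas's direct stake in Thornfield rises to 20% + 73% = 93%, and Tariq's stake falls to 2%.
Lucas holds 93% of Thornfield, so Lucas controls Thornfield.
Auriga and Thornfield together hold 30% + 57% = 87% of Tessera, so Lucas controls Tessera.
Lucas did not control Tessera before and does after, so the clause is triggered.

Yes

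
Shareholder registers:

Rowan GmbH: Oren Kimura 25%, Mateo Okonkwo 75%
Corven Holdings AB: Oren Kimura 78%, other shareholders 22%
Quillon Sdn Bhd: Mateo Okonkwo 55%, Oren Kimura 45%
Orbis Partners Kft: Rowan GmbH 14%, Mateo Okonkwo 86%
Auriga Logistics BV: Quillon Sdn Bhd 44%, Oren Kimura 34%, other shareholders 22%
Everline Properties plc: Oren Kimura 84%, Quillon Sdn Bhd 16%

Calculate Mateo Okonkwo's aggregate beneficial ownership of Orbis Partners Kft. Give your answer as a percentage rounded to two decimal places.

Mateo reaches Orbis along 2 paths.
Via Rowan: 75% × 14% = 10.5%.
Direct stake: 86% = 86%.
Total: 10.5% + 86% = 96.5%.
Rounded: 96.50%.

96.50%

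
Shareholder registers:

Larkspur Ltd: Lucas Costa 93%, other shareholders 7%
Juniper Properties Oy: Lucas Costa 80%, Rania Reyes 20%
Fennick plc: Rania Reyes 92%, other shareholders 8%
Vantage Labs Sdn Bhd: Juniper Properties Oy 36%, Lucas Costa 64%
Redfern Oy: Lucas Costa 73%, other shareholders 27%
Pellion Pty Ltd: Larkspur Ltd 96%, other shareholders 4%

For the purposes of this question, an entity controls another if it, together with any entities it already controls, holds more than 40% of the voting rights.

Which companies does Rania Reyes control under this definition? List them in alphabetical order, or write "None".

Fennick plc

Rania holds 92% of Fennick, so Rania controls Fennick.
No other company's threshold is met.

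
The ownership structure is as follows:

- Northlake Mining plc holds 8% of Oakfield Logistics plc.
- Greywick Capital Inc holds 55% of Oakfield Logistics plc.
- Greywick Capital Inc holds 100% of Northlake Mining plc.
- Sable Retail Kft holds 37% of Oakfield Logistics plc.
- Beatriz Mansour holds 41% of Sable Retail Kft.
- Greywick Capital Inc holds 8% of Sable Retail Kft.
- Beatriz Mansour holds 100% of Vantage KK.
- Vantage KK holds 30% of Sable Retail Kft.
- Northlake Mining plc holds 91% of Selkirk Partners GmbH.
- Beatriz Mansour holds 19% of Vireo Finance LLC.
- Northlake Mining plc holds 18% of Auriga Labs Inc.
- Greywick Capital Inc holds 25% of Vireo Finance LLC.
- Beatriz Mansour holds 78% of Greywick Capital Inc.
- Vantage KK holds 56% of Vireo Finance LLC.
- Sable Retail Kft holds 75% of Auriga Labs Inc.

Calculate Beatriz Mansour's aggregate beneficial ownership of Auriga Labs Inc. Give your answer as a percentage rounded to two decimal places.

Beatriz reaches Auriga along 4 paths.
Via Greywick → Sable: 78% × 8% × 75% = 4.68%.
Via Vantage → Sable: 100% × 30% × 75% = 22.5%.
Via Sable: 41% × 75% = 30.75%.
Via Greywick → Northlake: 78% × 100% × 18% = 14.04%.
Total: 4.68% + 22.5% + 30.75% + 14.04% = 71.97%.

71.97%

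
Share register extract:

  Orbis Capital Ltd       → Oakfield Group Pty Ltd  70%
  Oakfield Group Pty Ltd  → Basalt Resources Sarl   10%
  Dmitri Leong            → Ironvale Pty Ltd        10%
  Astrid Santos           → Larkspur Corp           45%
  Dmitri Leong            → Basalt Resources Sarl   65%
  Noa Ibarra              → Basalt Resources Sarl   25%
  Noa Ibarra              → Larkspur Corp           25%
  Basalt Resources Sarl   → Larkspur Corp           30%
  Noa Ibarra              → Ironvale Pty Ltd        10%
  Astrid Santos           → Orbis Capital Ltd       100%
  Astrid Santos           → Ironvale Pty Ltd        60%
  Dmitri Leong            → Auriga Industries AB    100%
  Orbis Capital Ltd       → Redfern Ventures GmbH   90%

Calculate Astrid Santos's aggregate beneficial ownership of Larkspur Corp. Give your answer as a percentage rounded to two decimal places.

47.10%

Astrid reaches Larkspur along 2 paths.
Via Orbis → Oakfield → Basalt: 100% × 70% × 10% × 30% = 2.1%.
Direct stake: 45% = 45%.
Total: 2.1% + 45% = 47.1%.
Rounded: 47.10%.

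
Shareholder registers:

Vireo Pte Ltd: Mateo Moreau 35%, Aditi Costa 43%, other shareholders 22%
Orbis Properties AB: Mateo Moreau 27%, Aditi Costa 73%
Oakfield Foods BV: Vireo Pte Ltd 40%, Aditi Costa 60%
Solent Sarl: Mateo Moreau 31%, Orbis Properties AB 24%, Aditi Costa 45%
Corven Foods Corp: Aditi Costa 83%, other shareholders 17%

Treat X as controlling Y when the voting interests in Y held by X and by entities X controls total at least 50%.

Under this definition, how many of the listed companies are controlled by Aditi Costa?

4

Aditi holds 73% of Orbis, so Aditi controls Orbis.
Aditi holds 60% of Oakfield, so Aditi controls Oakfield.
Orbis and Aditi together hold 24% + 45% = 69% of Solent, so Aditi controls Solent.
Aditi holds 83% of Corven, so Aditi controls Corven.
No other company's threshold is met.
Aditi controls 4 companies.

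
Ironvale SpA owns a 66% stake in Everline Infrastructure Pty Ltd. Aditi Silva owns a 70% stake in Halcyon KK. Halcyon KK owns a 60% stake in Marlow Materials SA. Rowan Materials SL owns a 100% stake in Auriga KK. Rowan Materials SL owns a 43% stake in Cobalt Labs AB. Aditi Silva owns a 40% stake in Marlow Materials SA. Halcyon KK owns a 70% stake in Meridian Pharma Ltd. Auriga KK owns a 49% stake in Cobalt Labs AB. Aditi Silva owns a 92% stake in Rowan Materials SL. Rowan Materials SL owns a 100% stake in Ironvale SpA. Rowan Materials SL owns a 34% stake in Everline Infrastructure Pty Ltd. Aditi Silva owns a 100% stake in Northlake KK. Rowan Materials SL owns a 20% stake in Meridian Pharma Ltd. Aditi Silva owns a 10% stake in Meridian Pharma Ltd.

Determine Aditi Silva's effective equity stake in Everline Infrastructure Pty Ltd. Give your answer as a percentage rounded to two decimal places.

92.00%

Aditi reaches Everline along 2 paths.
Via Rowan → Ironvale: 92% × 100% × 66% = 60.72%.
Via Rowan: 92% × 34% = 31.28%.
Total: 60.72% + 31.28% = 92%.
Rounded: 92.00%.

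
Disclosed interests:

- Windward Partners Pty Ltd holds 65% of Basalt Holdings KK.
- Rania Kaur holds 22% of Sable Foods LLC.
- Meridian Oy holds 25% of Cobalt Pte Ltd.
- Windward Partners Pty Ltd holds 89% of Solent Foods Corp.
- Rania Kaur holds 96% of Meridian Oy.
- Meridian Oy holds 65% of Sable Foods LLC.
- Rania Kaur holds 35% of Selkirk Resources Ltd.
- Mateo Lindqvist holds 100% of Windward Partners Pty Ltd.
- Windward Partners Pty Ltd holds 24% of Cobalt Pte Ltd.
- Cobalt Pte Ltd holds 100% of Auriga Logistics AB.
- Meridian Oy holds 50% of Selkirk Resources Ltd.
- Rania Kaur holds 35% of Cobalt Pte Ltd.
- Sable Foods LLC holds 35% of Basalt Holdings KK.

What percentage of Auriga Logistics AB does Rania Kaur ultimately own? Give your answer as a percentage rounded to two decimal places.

Rania reaches Auriga along 2 paths.
Via Cobalt: 35% × 100% = 35%.
Via Meridian → Cobalt: 96% × 25% × 100% = 24%.
Total: 35% + 24% = 59%.
Rounded: 59.00%.

59.00%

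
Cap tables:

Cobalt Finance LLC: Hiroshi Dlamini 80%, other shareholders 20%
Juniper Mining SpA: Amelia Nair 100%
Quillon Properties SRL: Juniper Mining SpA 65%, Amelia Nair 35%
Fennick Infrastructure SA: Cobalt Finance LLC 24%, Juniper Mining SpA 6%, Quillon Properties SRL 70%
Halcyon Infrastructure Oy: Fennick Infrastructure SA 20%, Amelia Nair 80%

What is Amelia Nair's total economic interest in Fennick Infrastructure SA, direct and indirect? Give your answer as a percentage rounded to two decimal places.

Amelia reaches Fennick along 3 paths.
Via Juniper: 100% × 6% = 6%.
Via Juniper → Quillon: 100% × 65% × 70% = 45.5%.
Via Quillon: 35% × 70% = 24.5%.
Total: 6% + 45.5% + 24.5% = 76%.
Rounded: 76.00%.

76.00%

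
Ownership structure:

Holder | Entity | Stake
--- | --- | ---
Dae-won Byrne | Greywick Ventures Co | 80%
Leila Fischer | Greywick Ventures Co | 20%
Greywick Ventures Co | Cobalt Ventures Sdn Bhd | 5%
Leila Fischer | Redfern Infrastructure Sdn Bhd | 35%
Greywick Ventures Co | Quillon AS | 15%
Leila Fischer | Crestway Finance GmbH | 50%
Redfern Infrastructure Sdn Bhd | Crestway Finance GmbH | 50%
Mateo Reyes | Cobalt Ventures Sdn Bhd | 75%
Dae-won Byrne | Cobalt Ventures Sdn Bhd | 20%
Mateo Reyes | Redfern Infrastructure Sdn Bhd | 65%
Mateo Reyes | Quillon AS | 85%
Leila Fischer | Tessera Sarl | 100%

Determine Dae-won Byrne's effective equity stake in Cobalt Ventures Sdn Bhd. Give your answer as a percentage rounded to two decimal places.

Dae-won reaches Cobalt along 2 paths.
Direct stake: 20% = 20%.
Via Greywick: 80% × 5% = 4%.
Total: 20% + 4% = 24%.
Rounded: 24.00%.

24.00%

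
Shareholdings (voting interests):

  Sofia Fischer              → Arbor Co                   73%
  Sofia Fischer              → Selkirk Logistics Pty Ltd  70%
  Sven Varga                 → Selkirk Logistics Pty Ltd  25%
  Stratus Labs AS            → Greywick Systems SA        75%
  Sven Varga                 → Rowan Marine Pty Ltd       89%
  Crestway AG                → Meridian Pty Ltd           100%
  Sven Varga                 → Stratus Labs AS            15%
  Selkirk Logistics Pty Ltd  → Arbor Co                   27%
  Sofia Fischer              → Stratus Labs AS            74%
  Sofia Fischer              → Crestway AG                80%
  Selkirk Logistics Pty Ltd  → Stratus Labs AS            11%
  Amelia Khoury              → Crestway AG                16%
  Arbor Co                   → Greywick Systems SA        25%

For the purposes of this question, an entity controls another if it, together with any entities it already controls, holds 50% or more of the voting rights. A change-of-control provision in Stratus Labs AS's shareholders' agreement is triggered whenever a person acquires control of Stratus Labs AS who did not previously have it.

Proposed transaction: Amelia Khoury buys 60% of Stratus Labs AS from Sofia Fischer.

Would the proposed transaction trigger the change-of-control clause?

Yes

The purchase adds only to Amelia's holdings (Sofia's stake shrinks), so Amelia is the only person who could newly come to control Stratus.
Amelia's largest direct stake is 16% in Crestway, which does not meet the threshold, so Amelia controls no company.
Neither Amelia nor any entity Amelia controls holds any voting interest in Stratus.
So before the transaction, Amelia does not control Stratus.
After the purchase, Amelia holds 60% of Stratus directly, and Sofia's stake falls to 14%.
Amelia holds 60% of Stratus, so Amelia controls Stratus.
Amelia did not control Stratus before and does after, so the clause is triggered.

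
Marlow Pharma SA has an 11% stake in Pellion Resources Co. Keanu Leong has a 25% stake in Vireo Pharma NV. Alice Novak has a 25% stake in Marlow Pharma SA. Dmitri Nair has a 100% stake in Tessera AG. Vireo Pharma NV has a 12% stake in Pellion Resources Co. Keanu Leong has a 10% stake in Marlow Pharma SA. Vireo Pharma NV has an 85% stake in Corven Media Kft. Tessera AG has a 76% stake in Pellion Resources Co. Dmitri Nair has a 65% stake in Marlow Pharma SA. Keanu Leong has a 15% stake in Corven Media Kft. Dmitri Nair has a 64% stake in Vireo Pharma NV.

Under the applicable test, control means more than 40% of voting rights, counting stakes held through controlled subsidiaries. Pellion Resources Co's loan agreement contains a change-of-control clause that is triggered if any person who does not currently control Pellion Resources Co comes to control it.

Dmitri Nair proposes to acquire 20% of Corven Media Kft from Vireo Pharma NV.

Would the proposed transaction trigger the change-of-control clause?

The purchase adds only to Dmitri's holdings (Vireo's stake shrinks), so Dmitri is the only person who could newly come to control Pellion.
Dmitri holds 64% of Vireo, so Dmitri controls Vireo.
Dmitri holds 65% of Marlow, so Dmitri controls Marlow.
Dmitri holds 100% of Tessera, so Dmitri controls Tessera.
Tessera and Vireo and Marlow together hold 76% + 12% + 11% = 99% of Pellion, so Dmitri controls Pellion.
So Dmitri already controls Pellion before the transaction.
After the purchase, Dmitri holds 20% of Corven directly, and Vireo's stake falls to 65%.
Dmitri controlled Pellion already, so this is not a new person acquiring control; every other person's position is unchanged or reduced.
No new person acquires control, so the clause is not triggered.

No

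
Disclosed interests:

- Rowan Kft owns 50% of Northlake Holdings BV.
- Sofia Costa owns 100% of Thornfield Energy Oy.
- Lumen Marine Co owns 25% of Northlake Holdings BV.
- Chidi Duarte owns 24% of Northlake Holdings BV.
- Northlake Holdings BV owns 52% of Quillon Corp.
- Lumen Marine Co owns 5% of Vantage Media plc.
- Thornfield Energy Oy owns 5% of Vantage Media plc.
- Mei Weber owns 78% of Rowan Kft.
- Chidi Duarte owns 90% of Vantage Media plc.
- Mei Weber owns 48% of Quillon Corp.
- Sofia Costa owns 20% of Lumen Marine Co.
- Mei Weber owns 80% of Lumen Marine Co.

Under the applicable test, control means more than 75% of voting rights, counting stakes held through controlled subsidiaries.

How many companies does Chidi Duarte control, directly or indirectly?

Chidi holds 90% of Vantage, so Chidi controls Vantage.
No other company's threshold is met.
Chidi controls 1 company.

1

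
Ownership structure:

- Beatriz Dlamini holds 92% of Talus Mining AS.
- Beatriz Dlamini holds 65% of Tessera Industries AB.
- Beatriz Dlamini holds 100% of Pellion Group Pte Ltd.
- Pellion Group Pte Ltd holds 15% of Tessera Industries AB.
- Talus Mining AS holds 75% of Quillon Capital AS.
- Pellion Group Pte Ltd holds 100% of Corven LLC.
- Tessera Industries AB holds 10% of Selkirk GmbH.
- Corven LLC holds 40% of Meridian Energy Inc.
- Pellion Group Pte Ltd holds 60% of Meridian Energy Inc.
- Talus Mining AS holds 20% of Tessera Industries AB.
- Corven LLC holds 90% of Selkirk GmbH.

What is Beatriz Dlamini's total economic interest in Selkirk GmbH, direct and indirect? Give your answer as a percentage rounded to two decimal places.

99.84%

Beatriz reaches Selkirk along 4 paths.
Via Tessera: 65% × 10% = 6.5%.
Via Pellion → Tessera: 100% × 15% × 10% = 1.5%.
Via Talus → Tessera: 92% × 20% × 10% = 1.84%.
Via Pellion → Corven: 100% × 100% × 90% = 90%.
Total: 6.5% + 1.5% + 1.84% + 90% = 99.84%.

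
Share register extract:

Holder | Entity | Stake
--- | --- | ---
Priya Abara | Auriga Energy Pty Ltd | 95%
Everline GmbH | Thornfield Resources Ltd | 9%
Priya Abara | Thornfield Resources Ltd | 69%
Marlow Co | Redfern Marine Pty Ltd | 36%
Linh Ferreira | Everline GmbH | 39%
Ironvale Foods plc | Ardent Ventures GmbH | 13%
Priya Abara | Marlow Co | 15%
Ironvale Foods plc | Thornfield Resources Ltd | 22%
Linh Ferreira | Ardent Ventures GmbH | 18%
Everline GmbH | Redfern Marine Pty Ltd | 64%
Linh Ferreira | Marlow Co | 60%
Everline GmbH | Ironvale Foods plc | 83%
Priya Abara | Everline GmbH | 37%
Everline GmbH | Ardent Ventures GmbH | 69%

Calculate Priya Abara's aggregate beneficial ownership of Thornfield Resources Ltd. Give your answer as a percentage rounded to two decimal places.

79.09%

Priya reaches Thornfield along 3 paths.
Via Everline → Ironvale: 37% × 83% × 22% = 6.7562%.
Direct stake: 69% = 69%.
Via Everline: 37% × 9% = 3.33%.
Total: 6.7562% + 69% + 3.33% = 79.0862%.
Rounded: 79.09%.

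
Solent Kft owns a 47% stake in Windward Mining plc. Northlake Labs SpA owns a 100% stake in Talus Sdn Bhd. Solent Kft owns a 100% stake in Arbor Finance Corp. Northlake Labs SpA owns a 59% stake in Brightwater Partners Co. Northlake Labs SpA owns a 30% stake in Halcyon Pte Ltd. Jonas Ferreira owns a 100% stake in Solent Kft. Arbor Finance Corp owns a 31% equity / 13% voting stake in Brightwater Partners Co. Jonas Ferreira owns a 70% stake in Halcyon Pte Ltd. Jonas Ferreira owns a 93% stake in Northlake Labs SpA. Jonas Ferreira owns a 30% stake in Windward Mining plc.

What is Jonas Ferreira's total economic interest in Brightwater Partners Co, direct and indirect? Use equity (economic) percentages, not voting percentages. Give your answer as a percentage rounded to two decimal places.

Jonas reaches Brightwater along 2 paths.
Via Northlake: 93% × 59% = 54.87%.
Via Solent → Arbor: 100% × 100% × 31% = 31%.
Total: 54.87% + 31% = 85.87%.

85.87%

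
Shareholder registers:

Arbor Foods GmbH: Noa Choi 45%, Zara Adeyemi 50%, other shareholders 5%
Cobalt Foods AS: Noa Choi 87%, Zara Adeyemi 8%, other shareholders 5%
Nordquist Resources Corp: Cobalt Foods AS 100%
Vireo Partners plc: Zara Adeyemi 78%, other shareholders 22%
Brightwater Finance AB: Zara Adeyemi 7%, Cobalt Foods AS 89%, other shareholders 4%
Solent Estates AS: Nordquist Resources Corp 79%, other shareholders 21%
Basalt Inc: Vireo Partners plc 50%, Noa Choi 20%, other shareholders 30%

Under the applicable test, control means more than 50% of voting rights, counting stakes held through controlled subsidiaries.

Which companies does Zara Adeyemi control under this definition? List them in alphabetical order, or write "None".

Vireo Partners plc

Zara holds 78% of Vireo, so Zara controls Vireo.
No other company's threshold is met.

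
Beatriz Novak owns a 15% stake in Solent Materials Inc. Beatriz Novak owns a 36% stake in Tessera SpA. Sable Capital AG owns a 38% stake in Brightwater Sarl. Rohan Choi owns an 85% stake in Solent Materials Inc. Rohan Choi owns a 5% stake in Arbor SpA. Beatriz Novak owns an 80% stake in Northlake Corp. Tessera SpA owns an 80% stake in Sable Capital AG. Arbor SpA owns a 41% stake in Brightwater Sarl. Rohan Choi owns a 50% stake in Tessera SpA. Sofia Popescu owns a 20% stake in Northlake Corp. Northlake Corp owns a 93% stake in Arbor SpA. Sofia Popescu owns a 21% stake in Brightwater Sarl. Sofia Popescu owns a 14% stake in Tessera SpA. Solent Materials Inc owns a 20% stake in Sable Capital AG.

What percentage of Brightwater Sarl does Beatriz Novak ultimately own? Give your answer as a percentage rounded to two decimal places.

Beatriz reaches Brightwater along 3 paths.
Via Northlake → Arbor: 80% × 93% × 41% = 30.504%.
Via Tessera → Sable: 36% × 80% × 38% = 10.944%.
Via Solent → Sable: 15% × 20% × 38% = 1.14%.
Total: 30.504% + 10.944% + 1.14% = 42.588%.
Rounded: 42.59%.

42.59%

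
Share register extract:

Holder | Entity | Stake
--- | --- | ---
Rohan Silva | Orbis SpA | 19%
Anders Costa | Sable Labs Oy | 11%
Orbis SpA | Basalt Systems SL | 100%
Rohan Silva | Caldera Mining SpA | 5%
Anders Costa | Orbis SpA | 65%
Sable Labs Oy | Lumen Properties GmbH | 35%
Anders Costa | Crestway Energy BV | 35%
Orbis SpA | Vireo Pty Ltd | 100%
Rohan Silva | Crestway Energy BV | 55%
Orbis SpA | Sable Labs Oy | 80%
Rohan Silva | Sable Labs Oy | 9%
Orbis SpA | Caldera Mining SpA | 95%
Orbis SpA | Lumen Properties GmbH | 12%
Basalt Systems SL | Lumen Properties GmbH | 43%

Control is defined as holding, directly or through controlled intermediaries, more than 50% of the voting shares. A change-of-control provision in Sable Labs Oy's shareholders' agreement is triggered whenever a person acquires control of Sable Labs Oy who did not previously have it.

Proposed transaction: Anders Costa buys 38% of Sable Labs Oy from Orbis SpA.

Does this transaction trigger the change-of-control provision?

No

The purchase adds only to Anders's holdings (Orbis's stake shrinks), so Anders is the only person who could newly come to control Sable.
Anders holds 65% of Orbis, so Anders controls Orbis.
Orbis and Anders together hold 80% + 11% = 91% of Sable, so Anders controls Sable.
So Anders already controls Sable before the transaction.
After the purchase, Anders's direct stake in Sable rises to 11% + 38% = 49%, and Orbis's stake falls to 42%.
Anders controlled Sable already, so this is not a new person acquiring control; every other person's position is unchanged or reduced.
No new person acquires control, so the clause is not triggered.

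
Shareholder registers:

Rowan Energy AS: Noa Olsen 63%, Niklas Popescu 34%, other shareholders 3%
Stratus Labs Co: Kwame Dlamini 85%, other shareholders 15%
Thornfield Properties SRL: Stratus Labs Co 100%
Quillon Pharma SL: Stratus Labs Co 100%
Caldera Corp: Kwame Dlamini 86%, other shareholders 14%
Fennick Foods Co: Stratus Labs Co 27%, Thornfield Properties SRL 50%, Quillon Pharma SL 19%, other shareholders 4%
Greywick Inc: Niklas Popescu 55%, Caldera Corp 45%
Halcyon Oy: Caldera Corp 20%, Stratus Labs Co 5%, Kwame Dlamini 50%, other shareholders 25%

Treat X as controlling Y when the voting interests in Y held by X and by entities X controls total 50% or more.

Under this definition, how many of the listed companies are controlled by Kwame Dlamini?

6

Kwame holds 85% of Stratus, so Kwame controls Stratus.
Stratus holds 100% of Thornfield, so Kwame controls Thornfield.
Stratus holds 100% of Quillon, so Kwame controls Quillon.
Kwame holds 86% of Caldera, so Kwame controls Caldera.
Stratus and Thornfield and Quillon together hold 27% + 50% + 19% = 96% of Fennick, so Kwame controls Fennick.
Caldera and Stratus and Kwame together hold 20% + 5% + 50% = 75% of Halcyon, so Kwame controls Halcyon.
No other company's threshold is met.
Kwame controls 6 companies.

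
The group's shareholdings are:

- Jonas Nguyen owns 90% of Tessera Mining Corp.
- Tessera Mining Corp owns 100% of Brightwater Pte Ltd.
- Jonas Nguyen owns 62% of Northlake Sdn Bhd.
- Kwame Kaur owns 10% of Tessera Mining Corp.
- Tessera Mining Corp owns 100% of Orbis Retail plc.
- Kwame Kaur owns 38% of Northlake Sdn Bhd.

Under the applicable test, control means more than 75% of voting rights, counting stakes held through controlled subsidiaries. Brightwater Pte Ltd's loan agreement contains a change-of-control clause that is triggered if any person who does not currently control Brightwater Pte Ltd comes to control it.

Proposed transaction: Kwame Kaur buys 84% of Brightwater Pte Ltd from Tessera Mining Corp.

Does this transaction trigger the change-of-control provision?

Yes

The purchase adds only to Kwame's holdings (Tessera's stake shrinks), so Kwame is the only person who could newly come to control Brightwater.
Kwame's largest direct stake is 38% in Northlake, which does not meet the threshold, so Kwame controls no company.
Neither Kwame nor any entity Kwame controls holds any voting interest in Brightwater.
So before the transaction, Kwame does not control Brightwater.
After the purchase, Kwame holds 84% of Brightwater directly, and Tessera's stake falls to 16%.
Kwame holds 84% of Brightwater, so Kwame controls Brightwater.
Kwame did not control Brightwater before and does after, so the clause is triggered.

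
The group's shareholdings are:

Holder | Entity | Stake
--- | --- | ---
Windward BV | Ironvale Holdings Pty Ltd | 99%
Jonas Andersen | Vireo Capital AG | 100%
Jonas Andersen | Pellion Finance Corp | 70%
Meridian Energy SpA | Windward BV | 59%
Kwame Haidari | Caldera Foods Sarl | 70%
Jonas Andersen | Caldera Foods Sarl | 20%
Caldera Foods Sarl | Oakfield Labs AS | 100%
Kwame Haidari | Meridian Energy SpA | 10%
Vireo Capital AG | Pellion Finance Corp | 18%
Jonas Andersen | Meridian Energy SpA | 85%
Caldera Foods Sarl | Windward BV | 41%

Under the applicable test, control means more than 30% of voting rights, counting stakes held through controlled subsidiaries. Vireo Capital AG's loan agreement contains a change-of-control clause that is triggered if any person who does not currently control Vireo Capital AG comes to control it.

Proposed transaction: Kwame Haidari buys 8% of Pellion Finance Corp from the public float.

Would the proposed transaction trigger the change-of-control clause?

The purchase changes only Kwame's holdings, so Kwame is the only person who could newly come to control Vireo.
Kwame holds 70% of Caldera, so Kwame controls Caldera.
Caldera holds 41% of Windward, so Kwame controls Windward.
Windward holds 99% of Ironvale, so Kwame controls Ironvale.
Caldera holds 100% of Oakfield, so Kwame controls Oakfield.
Neither Kwame nor any entity Kwame controls holds any voting interest in Vireo.
So before the transaction, Kwame does not control Vireo.
After the purchase, Kwame holds 8% of Pellion directly.
Kwame's side now holds 8% of Pellion, not > 30%, so Kwame still does not control Pellion.
After the transaction, neither Kwame nor any entity Kwame controls holds a voting interest in Vireo, so Kwame still does not control it.
No new person acquires control, so the clause is not triggered.

No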